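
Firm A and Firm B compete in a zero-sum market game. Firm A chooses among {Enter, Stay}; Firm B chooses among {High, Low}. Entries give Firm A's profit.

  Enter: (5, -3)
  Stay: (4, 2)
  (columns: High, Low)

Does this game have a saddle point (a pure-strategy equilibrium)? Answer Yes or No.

Row minima: Enter → -3, Stay → 2; maximin = 2.
Column maxima: High → 5, Low → 2; minimax = 2.
maximin = minimax = 2, so a saddle point exists.

Yes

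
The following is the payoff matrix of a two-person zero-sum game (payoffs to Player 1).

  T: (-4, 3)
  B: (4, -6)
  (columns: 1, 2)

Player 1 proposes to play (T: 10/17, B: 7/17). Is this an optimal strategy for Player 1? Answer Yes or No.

Yes

Against 1 this mix gives (10/17)·(-4) + (7/17)·4 = -12/17.
Against 2 this mix gives (10/17)·3 + (7/17)·(-6) = -12/17.
All of Player 2's active replies (1, 2) yield -12/17, and no column does worse for Player 1. The mix makes Player 2 indifferent and guarantees -12/17, so it is optimal.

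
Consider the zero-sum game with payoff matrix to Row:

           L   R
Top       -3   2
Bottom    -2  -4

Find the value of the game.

Row minima: Top → -3, Bottom → -4; maximin = -3.
Column maxima: L → -2, R → 2; minimax = -2.
-3 ≠ -2, so there is no saddle point; optimal play is mixed.
Let Row play Top with probability p. Expected payoff against L: (-3)p + (-2)(1−p) = −p − 2; against R: 2p + (-4)(1−p) = 6p − 4.
Setting these equal: −p − 2 = 6p − 4 ⇒ −7p = -2 ⇒ p = 2/7, and the value is (-1)·(2/7) − 2 = -16/7.
For Column: with q = P(L), equating Top's and Bottom's payoffs gives −5q + 2 = 2q − 4 ⇒ q = 6/7.

-16/7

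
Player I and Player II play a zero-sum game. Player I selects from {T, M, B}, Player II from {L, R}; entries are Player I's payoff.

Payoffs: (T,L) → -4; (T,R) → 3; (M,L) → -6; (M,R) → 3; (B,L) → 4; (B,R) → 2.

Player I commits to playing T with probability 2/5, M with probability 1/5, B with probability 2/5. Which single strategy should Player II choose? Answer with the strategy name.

If Player II plays L, Player I's expected payoff is (2/5)·(-4) + (1/5)·(-6) + (2/5)·4 = -6/5.
If Player II plays R, Player I's expected payoff is (2/5)·3 + (1/5)·3 + (2/5)·2 = 13/5.
Player II minimizes Player I's payoff; the smallest is -6/5, so the best response is L.

L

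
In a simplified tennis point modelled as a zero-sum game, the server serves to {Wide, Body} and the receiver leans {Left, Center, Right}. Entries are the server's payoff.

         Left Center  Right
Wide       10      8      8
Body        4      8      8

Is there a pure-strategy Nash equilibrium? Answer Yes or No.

Row minima: Wide → 8, Body → 4; maximin = 8.
Column maxima: Left → 10, Center → 8, Right → 8; minimax = 8.
maximin = minimax = 8, so a saddle point exists.

Yes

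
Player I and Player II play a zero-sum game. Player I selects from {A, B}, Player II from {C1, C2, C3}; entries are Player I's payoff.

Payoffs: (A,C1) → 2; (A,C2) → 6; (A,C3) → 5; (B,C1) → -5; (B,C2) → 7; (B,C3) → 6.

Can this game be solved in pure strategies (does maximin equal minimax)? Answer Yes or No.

Row minima: A → 2, B → -5; maximin = 2.
Column maxima: C1 → 2, C2 → 7, C3 → 6; minimax = 2.
maximin = minimax = 2, so a saddle point exists.

Yes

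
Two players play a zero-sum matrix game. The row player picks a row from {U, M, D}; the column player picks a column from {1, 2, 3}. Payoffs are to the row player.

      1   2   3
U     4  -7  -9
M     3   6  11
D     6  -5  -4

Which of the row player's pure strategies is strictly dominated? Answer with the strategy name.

U

D gives a strictly higher payoff than U against every column: 6 > 4, -5 > -7, -4 > -9.
So U is strictly dominated and the row player never plays it.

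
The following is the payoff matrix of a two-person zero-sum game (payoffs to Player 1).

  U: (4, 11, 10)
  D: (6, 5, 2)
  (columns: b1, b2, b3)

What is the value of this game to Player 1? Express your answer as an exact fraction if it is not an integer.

26/5

Row minima: U → 4, D → 2; maximin = 4.
Column maxima: b1 → 6, b2 → 11, b3 → 10; minimax = 6.
4 ≠ 6, so there is no saddle point; optimal play is mixed.
b2 is strictly dominated by b3 (it gives Player 1 strictly more in every row), so Player 2 never plays it.
On the remaining 2×2 (U, D vs b1, b3):
Let Player 1 play U with probability p. Expected payoff against b1: 4p + 6(1−p) = −2p + 6; against b3: 10p + 2(1−p) = 8p + 2.
Setting these equal: −2p + 6 = 8p + 2 ⇒ −10p = -4 ⇒ p = 2/5, and the value is (-2)·(2/5) + 6 = 26/5.
For Player 2: with q = P(b1), equating U's and D's payoffs gives −6q + 10 = 4q + 2 ⇒ q = 4/5.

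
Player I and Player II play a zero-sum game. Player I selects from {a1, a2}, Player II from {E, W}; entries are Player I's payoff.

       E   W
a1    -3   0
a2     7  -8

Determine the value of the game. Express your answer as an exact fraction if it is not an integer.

Row minima: a1 → -3, a2 → -8; maximin = -3.
Column maxima: E → 7, W → 0; minimax = 0.
-3 ≠ 0, so there is no saddle point; optimal play is mixed.
Let Player I play a1 with probability p. Expected payoff against E: (-3)p + 7(1−p) = −10p + 7; against W: 0p + (-8)(1−p) = 8p − 8.
Setting these equal: −10p + 7 = 8p − 8 ⇒ −18p = -15 ⇒ p = 5/6, and the value is (-10)·(5/6) + 7 = -4/3.
For Player II: with q = P(E), equating a1's and a2's payoffs gives −3q = 15q − 8 ⇒ q = 4/9.

-4/3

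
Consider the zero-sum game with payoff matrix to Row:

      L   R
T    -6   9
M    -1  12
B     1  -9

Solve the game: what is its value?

3/23

Row minima: T → -6, M → -1, B → -9; maximin = -1.
Column maxima: L → 1, R → 12; minimax = 1.
-1 ≠ 1, so there is no saddle point; optimal play is mixed.
T is strictly dominated by M, so Row never plays it.
On the remaining 2×2 (M, B vs L, R):
Let Row play M with probability p. Expected payoff against L: (-1)p + 1(1−p) = −2p + 1; against R: 12p + (-9)(1−p) = 21p − 9.
Setting these equal: −2p + 1 = 21p − 9 ⇒ −23p = -10 ⇒ p = 10/23, and the value is (-2)·(10/23) + 1 = 3/23.
For Column: with q = P(L), equating M's and B's payoffs gives −13q + 12 = 10q − 9 ⇒ q = 21/23.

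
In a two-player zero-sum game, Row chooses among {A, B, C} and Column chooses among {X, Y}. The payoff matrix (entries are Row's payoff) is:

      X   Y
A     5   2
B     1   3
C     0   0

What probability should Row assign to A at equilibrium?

2/5

Row minima: A → 2, B → 1, C → 0; maximin = 2.
Column maxima: X → 5, Y → 3; minimax = 3.
2 ≠ 3, so there is no saddle point; optimal play is mixed.
C is strictly dominated by A, so Row never plays it.
On the remaining 2×2 (A, B vs X, Y):
Let Row play A with probability p. Expected payoff against X: 5p + 1(1−p) = 4p + 1; against Y: 2p + 3(1−p) = −p + 3.
Setting these equal: 4p + 1 = −p + 3 ⇒ 5p = 2 ⇒ p = 2/5, and the value is (4)·(2/5) + 1 = 13/5.
For Column: with q = P(X), equating A's and B's payoffs gives 3q + 2 = −2q + 3 ⇒ q = 1/5.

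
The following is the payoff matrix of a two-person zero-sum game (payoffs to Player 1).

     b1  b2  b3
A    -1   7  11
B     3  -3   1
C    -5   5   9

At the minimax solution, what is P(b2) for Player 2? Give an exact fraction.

2/7

Row minima: A → -1, B → -3, C → -5; maximin = -1.
Column maxima: b1 → 3, b2 → 7, b3 → 11; minimax = 3.
-1 ≠ 3, so there is no saddle point; optimal play is mixed.
C is strictly dominated by A, so Player 1 never plays it.
b3 is strictly dominated by b2 (it gives Player 1 strictly more in every row), so Player 2 never plays it.
On the remaining 2×2 (A, B vs b1, b2):
Let Player 1 play A with probability p. Expected payoff against b1: (-1)p + 3(1−p) = −4p + 3; against b2: 7p + (-3)(1−p) = 10p − 3.
Setting these equal: −4p + 3 = 10p − 3 ⇒ −14p = -6 ⇒ p = 3/7, and the value is (-4)·(3/7) + 3 = 9/7.
For Player 2: with q = P(b1), equating A's and B's payoffs gives −8q + 7 = 6q − 3 ⇒ q = 5/7.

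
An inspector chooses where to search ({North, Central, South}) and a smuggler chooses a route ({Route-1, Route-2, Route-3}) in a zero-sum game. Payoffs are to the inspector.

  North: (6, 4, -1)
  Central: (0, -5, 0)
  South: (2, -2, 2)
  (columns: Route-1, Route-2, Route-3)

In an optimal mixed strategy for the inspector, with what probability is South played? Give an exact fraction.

Row minima: North → -1, Central → -5, South → -2; maximin = -1.
Column maxima: Route-1 → 6, Route-2 → 4, Route-3 → 2; minimax = 2.
-1 ≠ 2, so there is no saddle point; optimal play is mixed.
Central is strictly dominated by South, so the inspector never plays it.
Route-1 is strictly dominated by Route-2 (it gives the inspector strictly more in every row), so the smuggler never plays it.
On the remaining 2×2 (North, South vs Route-2, Route-3):
Let the inspector play North with probability p. Expected payoff against Route-2: 4p + (-2)(1−p) = 6p − 2; against Route-3: (-1)p + 2(1−p) = −3p + 2.
Setting these equal: 6p − 2 = −3p + 2 ⇒ 9p = 4 ⇒ p = 4/9, and the value is (6)·(4/9) − 2 = 2/3.
For the smuggler: with q = P(Route-2), equating North's and South's payoffs gives 5q − 1 = −4q + 2 ⇒ q = 1/3.

5/9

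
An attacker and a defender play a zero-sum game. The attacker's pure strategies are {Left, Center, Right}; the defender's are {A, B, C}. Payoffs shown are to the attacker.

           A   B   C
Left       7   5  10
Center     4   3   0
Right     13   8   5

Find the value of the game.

Row minima: Left → 5, Center → 0, Right → 5; maximin = 5.
Column maxima: A → 13, B → 8, C → 10; minimax = 8.
5 ≠ 8, so there is no saddle point; optimal play is mixed.
Center is strictly dominated by Left, so the attacker never plays it.
A is strictly dominated by B (it gives the attacker strictly more in every row), so the defender never plays it.
On the remaining 2×2 (Left, Right vs B, C):
Let the attacker play Left with probability p. Expected payoff against B: 5p + 8(1−p) = −3p + 8; against C: 10p + 5(1−p) = 5p + 5.
Setting these equal: −3p + 8 = 5p + 5 ⇒ −8p = -3 ⇒ p = 3/8, and the value is (-3)·(3/8) + 8 = 55/8.
For the defender: with q = P(B), equating Left's and Right's payoffs gives −5q + 10 = 3q + 5 ⇒ q = 5/8.

55/8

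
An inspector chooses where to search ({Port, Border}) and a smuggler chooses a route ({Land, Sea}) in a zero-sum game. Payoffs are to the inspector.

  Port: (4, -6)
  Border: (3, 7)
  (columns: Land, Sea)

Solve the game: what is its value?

Row minima: Port → -6, Border → 3; maximin = 3.
Column maxima: Land → 4, Sea → 7; minimax = 4.
3 ≠ 4, so there is no saddle point; optimal play is mixed.
Let the inspector play Port with probability p. Expected payoff against Land: 4p + 3(1−p) = p + 3; against Sea: (-6)p + 7(1−p) = −13p + 7.
Setting these equal: p + 3 = −13p + 7 ⇒ 14p = 4 ⇒ p = 2/7, and the value is (1)·(2/7) + 3 = 23/7.
For the smuggler: with q = P(Land), equating Port's and Border's payoffs gives 10q − 6 = −4q + 7 ⇒ q = 13/14.

23/7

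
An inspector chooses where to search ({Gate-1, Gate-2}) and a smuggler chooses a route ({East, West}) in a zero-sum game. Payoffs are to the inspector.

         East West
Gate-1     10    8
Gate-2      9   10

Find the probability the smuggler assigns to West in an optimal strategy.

1/3

Row minima: Gate-1 → 8, Gate-2 → 9; maximin = 9.
Column maxima: East → 10, West → 10; minimax = 10.
9 ≠ 10, so there is no saddle point; optimal play is mixed.
Let the inspector play Gate-1 with probability p. Expected payoff against East: 10p + 9(1−p) = p + 9; against West: 8p + 10(1−p) = −2p + 10.
Setting these equal: p + 9 = −2p + 10 ⇒ 3p = 1 ⇒ p = 1/3, and the value is (1)·(1/3) + 9 = 28/3.
For the smuggler: with q = P(East), equating Gate-1's and Gate-2's payoffs gives 2q + 8 = −q + 10 ⇒ q = 2/3.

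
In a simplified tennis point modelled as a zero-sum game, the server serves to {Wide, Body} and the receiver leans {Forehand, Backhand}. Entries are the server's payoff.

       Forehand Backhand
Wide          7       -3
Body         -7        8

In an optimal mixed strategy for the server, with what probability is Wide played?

3/5

Row minima: Wide → -3, Body → -7; maximin = -3.
Column maxima: Forehand → 7, Backhand → 8; minimax = 7.
-3 ≠ 7, so there is no saddle point; optimal play is mixed.
Let the server play Wide with probability p. Expected payoff against Forehand: 7p + (-7)(1−p) = 14p − 7; against Backhand: (-3)p + 8(1−p) = −11p + 8.
Setting these equal: 14p − 7 = −11p + 8 ⇒ 25p = 15 ⇒ p = 3/5, and the value is (14)·(3/5) − 7 = 7/5.
For the receiver: with q = P(Forehand), equating Wide's and Body's payoffs gives 10q − 3 = −15q + 8 ⇒ q = 11/25.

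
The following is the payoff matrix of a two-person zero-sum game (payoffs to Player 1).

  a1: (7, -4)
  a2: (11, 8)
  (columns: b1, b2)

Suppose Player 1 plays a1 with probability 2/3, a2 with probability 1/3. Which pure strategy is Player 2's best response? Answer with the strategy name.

If Player 2 plays b1, Player 1's expected payoff is (2/3)·7 + (1/3)·11 = 25/3.
If Player 2 plays b2, Player 1's expected payoff is (2/3)·(-4) + (1/3)·8 = 0.
Player 2 minimizes Player 1's payoff; the smallest is 0, so the best response is b2.

b2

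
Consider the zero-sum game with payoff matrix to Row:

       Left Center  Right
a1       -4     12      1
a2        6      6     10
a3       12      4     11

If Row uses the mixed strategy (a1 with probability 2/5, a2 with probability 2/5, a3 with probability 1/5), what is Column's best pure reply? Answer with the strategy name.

If Column plays Left, Row's expected payoff is (2/5)·(-4) + (2/5)·6 + (1/5)·12 = 16/5.
If Column plays Center, Row's expected payoff is (2/5)·12 + (2/5)·6 + (1/5)·4 = 8.
If Column plays Right, Row's expected payoff is (2/5)·1 + (2/5)·10 + (1/5)·11 = 33/5.
Column minimizes Row's payoff; the smallest is 16/5, so the best response is Left.

Left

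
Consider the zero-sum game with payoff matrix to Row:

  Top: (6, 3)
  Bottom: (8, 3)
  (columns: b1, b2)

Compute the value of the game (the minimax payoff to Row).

Row minima: Top → 3, Bottom → 3; maximin = 3.
Column maxima: b1 → 8, b2 → 3; minimax = 3.
Since maximin = minimax = 3, there is a saddle point and the value is 3.

3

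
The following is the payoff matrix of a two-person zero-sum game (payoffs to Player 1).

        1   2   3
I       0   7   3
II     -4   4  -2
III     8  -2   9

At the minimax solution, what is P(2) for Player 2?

Row minima: I → 0, II → -4, III → -2; maximin = 0.
Column maxima: 1 → 8, 2 → 7, 3 → 9; minimax = 7.
0 ≠ 7, so there is no saddle point; optimal play is mixed.
II is strictly dominated by I, so Player 1 never plays it.
3 is strictly dominated by 1 (it gives Player 1 strictly more in every row), so Player 2 never plays it.
On the remaining 2×2 (I, III vs 1, 2):
Let Player 1 play I with probability p. Expected payoff against 1: 0p + 8(1−p) = −8p + 8; against 2: 7p + (-2)(1−p) = 9p − 2.
Setting these equal: −8p + 8 = 9p − 2 ⇒ −17p = -10 ⇒ p = 10/17, and the value is (-8)·(10/17) + 8 = 56/17.
For Player 2: with q = P(1), equating I's and III's payoffs gives −7q + 7 = 10q − 2 ⇒ q = 9/17.

8/17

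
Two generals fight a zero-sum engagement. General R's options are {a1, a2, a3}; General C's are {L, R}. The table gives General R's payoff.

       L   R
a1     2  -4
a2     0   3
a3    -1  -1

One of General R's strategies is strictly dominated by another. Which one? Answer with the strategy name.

a3

a2 gives a strictly higher payoff than a3 against every column: 0 > -1, 3 > -1.
So a3 is strictly dominated and General R never plays it.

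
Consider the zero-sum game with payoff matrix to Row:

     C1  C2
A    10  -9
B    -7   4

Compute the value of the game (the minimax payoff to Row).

-23/30

Row minima: A → -9, B → -7; maximin = -7.
Column maxima: C1 → 10, C2 → 4; minimax = 4.
-7 ≠ 4, so there is no saddle point; optimal play is mixed.
Let Row play A with probability p. Expected payoff against C1: 10p + (-7)(1−p) = 17p − 7; against C2: (-9)p + 4(1−p) = −13p + 4.
Setting these equal: 17p − 7 = −13p + 4 ⇒ 30p = 11 ⇒ p = 11/30, and the value is (17)·(11/30) − 7 = -23/30.
For Column: with q = P(C1), equating A's and B's payoffs gives 19q − 9 = −11q + 4 ⇒ q = 13/30.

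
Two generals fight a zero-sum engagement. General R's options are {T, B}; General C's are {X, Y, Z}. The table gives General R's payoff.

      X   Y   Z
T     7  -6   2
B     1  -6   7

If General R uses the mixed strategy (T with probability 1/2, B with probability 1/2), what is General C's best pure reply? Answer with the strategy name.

Y

If General C plays X, General R's expected payoff is (1/2)·7 + (1/2)·1 = 4.
If General C plays Y, General R's expected payoff is (1/2)·(-6) + (1/2)·(-6) = -6.
If General C plays Z, General R's expected payoff is (1/2)·2 + (1/2)·7 = 9/2.
General C minimizes General R's payoff; the smallest is -6, so the best response is Y.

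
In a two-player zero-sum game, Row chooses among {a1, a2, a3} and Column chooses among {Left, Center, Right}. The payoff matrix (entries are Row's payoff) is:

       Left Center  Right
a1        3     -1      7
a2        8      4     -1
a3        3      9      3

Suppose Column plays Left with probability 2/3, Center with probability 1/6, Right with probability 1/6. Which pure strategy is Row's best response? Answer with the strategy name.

Expected payoff of a1: (2/3)·3 + (1/6)·(-1) + (1/6)·7 = 3.
Expected payoff of a2: (2/3)·8 + (1/6)·4 + (1/6)·(-1) = 35/6.
Expected payoff of a3: (2/3)·3 + (1/6)·9 + (1/6)·3 = 4.
The largest is 35/6, so Row's best response is a2.

a2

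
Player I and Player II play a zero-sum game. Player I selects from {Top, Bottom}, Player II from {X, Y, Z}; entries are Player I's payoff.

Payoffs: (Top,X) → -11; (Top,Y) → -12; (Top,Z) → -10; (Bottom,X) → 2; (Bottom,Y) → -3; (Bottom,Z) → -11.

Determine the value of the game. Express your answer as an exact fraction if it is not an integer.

Row minima: Top → -12, Bottom → -11; maximin = -11.
Column maxima: X → 2, Y → -3, Z → -10; minimax = -10.
-11 ≠ -10, so there is no saddle point; optimal play is mixed.
X is strictly dominated by Y (it gives Player I strictly more in every row), so Player II never plays it.
On the remaining 2×2 (Top, Bottom vs Y, Z):
Let Player I play Top with probability p. Expected payoff against Y: (-12)p + (-3)(1−p) = −9p − 3; against Z: (-10)p + (-11)(1−p) = p − 11.
Setting these equal: −9p − 3 = p − 11 ⇒ −10p = -8 ⇒ p = 4/5, and the value is (-9)·(4/5) − 3 = -51/5.
For Player II: with q = P(Y), equating Top's and Bottom's payoffs gives −2q − 10 = 8q − 11 ⇒ q = 1/10.

-51/5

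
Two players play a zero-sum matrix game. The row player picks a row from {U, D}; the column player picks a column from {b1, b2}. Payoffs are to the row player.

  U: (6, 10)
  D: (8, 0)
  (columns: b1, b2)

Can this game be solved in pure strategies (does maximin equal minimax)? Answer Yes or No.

No

Row minima: U → 6, D → 0; maximin = 6.
Column maxima: b1 → 8, b2 → 10; minimax = 8.
6 ≠ 8, so no pure-strategy equilibrium exists.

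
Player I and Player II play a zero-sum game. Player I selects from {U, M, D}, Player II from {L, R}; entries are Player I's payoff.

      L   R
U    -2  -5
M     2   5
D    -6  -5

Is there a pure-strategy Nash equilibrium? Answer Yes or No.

Row minima: U → -5, M → 2, D → -6; maximin = 2.
Column maxima: L → 2, R → 5; minimax = 2.
maximin = minimax = 2, so a saddle point exists.

Yes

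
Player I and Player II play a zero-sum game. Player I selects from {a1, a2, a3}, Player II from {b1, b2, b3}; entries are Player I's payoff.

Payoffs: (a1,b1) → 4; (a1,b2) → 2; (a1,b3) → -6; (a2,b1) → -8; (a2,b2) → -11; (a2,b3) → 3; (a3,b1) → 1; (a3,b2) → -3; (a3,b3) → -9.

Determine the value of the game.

Row minima: a1 → -6, a2 → -11, a3 → -9; maximin = -6.
Column maxima: b1 → 4, b2 → 2, b3 → 3; minimax = 2.
-6 ≠ 2, so there is no saddle point; optimal play is mixed.
a3 is strictly dominated by a1, so Player I never plays it.
b1 is strictly dominated by b2 (it gives Player I strictly more in every row), so Player II never plays it.
On the remaining 2×2 (a1, a2 vs b2, b3):
Let Player I play a1 with probability p. Expected payoff against b2: 2p + (-11)(1−p) = 13p − 11; against b3: (-6)p + 3(1−p) = −9p + 3.
Setting these equal: 13p − 11 = −9p + 3 ⇒ 22p = 14 ⇒ p = 7/11, and the value is (13)·(7/11) − 11 = -30/11.
For Player II: with q = P(b2), equating a1's and a2's payoffs gives 8q − 6 = −14q + 3 ⇒ q = 9/22.

-30/11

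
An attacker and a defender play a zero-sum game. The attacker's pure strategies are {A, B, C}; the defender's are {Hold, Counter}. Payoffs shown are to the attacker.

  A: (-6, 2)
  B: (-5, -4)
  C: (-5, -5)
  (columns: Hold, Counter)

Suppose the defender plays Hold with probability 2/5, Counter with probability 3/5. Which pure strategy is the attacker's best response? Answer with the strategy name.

Expected payoff of A: (2/5)·(-6) + (3/5)·2 = -6/5.
Expected payoff of B: (2/5)·(-5) + (3/5)·(-4) = -22/5.
Expected payoff of C: (2/5)·(-5) + (3/5)·(-5) = -5.
The largest is -6/5, so the attacker's best response is A.

A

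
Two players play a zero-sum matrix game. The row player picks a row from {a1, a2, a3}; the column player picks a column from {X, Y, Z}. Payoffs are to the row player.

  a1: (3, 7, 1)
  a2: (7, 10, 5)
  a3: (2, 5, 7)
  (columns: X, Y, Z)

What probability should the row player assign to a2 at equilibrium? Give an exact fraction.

5/7

Row minima: a1 → 1, a2 → 5, a3 → 2; maximin = 5.
Column maxima: X → 7, Y → 10, Z → 7; minimax = 7.
5 ≠ 7, so there is no saddle point; optimal play is mixed.
a1 is strictly dominated by a2, so the row player never plays it.
Y is strictly dominated by X (it gives the row player strictly more in every row), so the column player never plays it.
On the remaining 2×2 (a2, a3 vs X, Z):
Let the row player play a2 with probability p. Expected payoff against X: 7p + 2(1−p) = 5p + 2; against Z: 5p + 7(1−p) = −2p + 7.
Setting these equal: 5p + 2 = −2p + 7 ⇒ 7p = 5 ⇒ p = 5/7, and the value is (5)·(5/7) + 2 = 39/7.
For the column player: with q = P(X), equating a2's and a3's payoffs gives 2q + 5 = −5q + 7 ⇒ q = 2/7.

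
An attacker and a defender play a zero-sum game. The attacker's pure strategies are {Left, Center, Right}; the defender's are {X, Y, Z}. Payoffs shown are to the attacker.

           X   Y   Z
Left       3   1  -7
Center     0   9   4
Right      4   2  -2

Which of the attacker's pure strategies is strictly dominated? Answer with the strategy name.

Right gives a strictly higher payoff than Left against every column: 4 > 3, 2 > 1, -2 > -7.
So Left is strictly dominated and the attacker never plays it.

Left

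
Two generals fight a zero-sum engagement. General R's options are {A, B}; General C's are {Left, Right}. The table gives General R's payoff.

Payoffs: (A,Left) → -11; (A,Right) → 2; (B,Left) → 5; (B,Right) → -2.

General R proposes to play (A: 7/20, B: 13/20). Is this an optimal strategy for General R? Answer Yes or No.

Yes

Against Left this mix gives (7/20)·(-11) + (13/20)·5 = -3/5.
Against Right this mix gives (7/20)·2 + (13/20)·(-2) = -3/5.
All of General C's active replies (Left, Right) yield -3/5, and no column does worse for General R. The mix makes General C indifferent and guarantees -3/5, so it is optimal.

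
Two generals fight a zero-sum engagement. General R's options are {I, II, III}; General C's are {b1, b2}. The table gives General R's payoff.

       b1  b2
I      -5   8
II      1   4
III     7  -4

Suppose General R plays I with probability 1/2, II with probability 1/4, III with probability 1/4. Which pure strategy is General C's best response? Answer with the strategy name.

b1

If General C plays b1, General R's expected payoff is (1/2)·(-5) + (1/4)·1 + (1/4)·7 = -1/2.
If General C plays b2, General R's expected payoff is (1/2)·8 + (1/4)·4 + (1/4)·(-4) = 4.
General C minimizes General R's payoff; the smallest is -1/2, so the best response is b1.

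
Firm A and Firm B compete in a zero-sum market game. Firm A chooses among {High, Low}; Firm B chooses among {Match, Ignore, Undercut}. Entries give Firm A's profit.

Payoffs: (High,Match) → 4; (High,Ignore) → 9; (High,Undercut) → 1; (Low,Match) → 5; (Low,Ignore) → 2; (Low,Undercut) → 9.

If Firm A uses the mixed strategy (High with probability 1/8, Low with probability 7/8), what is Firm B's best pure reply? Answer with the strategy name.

Ignore

If Firm B plays Match, Firm A's expected payoff is (1/8)·4 + (7/8)·5 = 39/8.
If Firm B plays Ignore, Firm A's expected payoff is (1/8)·9 + (7/8)·2 = 23/8.
If Firm B plays Undercut, Firm A's expected payoff is (1/8)·1 + (7/8)·9 = 8.
Firm B minimizes Firm A's payoff; the smallest is 23/8, so the best response is Ignore.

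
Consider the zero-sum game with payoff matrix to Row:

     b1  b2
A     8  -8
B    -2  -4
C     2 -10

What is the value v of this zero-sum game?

-4

Row minima: A → -8, B → -4, C → -10; maximin = -4.
Column maxima: b1 → 8, b2 → -4; minimax = -4.
Since maximin = minimax = -4, there is a saddle point and the value is -4.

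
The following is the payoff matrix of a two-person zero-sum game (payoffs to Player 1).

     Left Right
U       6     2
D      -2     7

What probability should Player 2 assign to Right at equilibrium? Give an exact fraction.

Row minima: U → 2, D → -2; maximin = 2.
Column maxima: Left → 6, Right → 7; minimax = 6.
2 ≠ 6, so there is no saddle point; optimal play is mixed.
Let Player 1 play U with probability p. Expected payoff against Left: 6p + (-2)(1−p) = 8p − 2; against Right: 2p + 7(1−p) = −5p + 7.
Setting these equal: 8p − 2 = −5p + 7 ⇒ 13p = 9 ⇒ p = 9/13, and the value is (8)·(9/13) − 2 = 46/13.
For Player 2: with q = P(Left), equating U's and D's payoffs gives 4q + 2 = −9q + 7 ⇒ q = 5/13.

8/13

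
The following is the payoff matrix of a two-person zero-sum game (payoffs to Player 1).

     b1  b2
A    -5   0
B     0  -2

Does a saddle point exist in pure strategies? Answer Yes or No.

Row minima: A → -5, B → -2; maximin = -2.
Column maxima: b1 → 0, b2 → 0; minimax = 0.
-2 ≠ 0, so no pure-strategy equilibrium exists.

No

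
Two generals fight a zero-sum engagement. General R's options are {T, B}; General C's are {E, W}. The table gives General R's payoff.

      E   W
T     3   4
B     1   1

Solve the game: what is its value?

Row minima: T → 3, B → 1; maximin = 3.
Column maxima: E → 3, W → 4; minimax = 3.
Since maximin = minimax = 3, there is a saddle point and the value is 3.

3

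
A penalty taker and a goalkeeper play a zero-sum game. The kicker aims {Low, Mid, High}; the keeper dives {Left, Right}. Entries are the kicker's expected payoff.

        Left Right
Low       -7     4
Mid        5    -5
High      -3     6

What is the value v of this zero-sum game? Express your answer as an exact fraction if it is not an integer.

15/19

Row minima: Low → -7, Mid → -5, High → -3; maximin = -3.
Column maxima: Left → 5, Right → 6; minimax = 5.
-3 ≠ 5, so there is no saddle point; optimal play is mixed.
Low is strictly dominated by High, so the kicker never plays it.
On the remaining 2×2 (Mid, High vs Left, Right):
Let the kicker play Mid with probability p. Expected payoff against Left: 5p + (-3)(1−p) = 8p − 3; against Right: (-5)p + 6(1−p) = −11p + 6.
Setting these equal: 8p − 3 = −11p + 6 ⇒ 19p = 9 ⇒ p = 9/19, and the value is (8)·(9/19) − 3 = 15/19.
For the keeper: with q = P(Left), equating Mid's and High's payoffs gives 10q − 5 = −9q + 6 ⇒ q = 11/19.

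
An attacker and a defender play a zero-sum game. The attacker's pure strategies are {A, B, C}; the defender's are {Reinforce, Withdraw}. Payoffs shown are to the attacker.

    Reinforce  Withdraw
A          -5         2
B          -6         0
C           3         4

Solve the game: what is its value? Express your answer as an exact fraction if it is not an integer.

Row minima: A → -5, B → -6, C → 3; maximin = 3.
Column maxima: Reinforce → 3, Withdraw → 4; minimax = 3.
Since maximin = minimax = 3, there is a saddle point and the value is 3.

3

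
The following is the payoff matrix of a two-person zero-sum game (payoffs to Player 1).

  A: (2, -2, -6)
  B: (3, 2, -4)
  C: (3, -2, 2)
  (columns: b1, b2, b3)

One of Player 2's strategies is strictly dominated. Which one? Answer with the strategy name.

b1

b2 holds Player 1's payoff strictly below b1 in every row: -2 < 2, 2 < 3, -2 < 3.
So b1 is strictly dominated for Player 2.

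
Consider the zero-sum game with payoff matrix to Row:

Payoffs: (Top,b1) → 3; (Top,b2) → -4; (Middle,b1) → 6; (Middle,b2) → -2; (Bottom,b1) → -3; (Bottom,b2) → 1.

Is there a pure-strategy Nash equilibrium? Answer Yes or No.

No

Row minima: Top → -4, Middle → -2, Bottom → -3; maximin = -2.
Column maxima: b1 → 6, b2 → 1; minimax = 1.
-2 ≠ 1, so no pure-strategy equilibrium exists.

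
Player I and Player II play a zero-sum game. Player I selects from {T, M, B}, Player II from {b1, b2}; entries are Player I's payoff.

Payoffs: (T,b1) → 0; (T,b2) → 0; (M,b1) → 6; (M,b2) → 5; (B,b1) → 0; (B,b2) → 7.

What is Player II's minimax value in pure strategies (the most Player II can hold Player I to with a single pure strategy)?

6

Column maxima: b1 → 6, b2 → 7.
The smallest of these is 6.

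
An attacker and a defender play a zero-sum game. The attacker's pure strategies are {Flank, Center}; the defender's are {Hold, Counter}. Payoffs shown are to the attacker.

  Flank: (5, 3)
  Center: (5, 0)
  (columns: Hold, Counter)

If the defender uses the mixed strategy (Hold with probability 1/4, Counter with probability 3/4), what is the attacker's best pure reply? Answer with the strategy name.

Expected payoff of Flank: (1/4)·5 + (3/4)·3 = 7/2.
Expected payoff of Center: (1/4)·5 + (3/4)·0 = 5/4.
The largest is 7/2, so the attacker's best response is Flank.

Flank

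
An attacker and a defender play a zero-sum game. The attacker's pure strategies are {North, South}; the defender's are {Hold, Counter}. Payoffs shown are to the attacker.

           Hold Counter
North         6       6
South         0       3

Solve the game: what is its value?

Row minima: North → 6, South → 0; maximin = 6.
Column maxima: Hold → 6, Counter → 6; minimax = 6.
Since maximin = minimax = 6, there is a saddle point and the value is 6.

6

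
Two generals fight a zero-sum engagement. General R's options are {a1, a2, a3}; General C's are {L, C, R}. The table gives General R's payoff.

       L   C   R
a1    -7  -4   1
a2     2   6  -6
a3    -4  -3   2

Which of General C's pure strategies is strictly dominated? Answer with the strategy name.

C

L holds General R's payoff strictly below C in every row: -7 < -4, 2 < 6, -4 < -3.
So C is strictly dominated for General C.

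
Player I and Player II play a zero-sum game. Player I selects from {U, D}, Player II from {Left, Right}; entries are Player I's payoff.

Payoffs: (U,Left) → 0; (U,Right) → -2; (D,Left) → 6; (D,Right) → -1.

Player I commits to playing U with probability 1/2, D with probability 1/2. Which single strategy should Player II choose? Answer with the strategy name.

Right

If Player II plays Left, Player I's expected payoff is (1/2)·0 + (1/2)·6 = 3.
If Player II plays Right, Player I's expected payoff is (1/2)·(-2) + (1/2)·(-1) = -3/2.
Player II minimizes Player I's payoff; the smallest is -3/2, so the best response is Right.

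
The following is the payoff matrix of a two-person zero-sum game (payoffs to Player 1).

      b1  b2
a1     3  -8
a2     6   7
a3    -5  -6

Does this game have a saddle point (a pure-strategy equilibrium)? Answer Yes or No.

Row minima: a1 → -8, a2 → 6, a3 → -6; maximin = 6.
Column maxima: b1 → 6, b2 → 7; minimax = 6.
maximin = minimax = 6, so a saddle point exists.

Yes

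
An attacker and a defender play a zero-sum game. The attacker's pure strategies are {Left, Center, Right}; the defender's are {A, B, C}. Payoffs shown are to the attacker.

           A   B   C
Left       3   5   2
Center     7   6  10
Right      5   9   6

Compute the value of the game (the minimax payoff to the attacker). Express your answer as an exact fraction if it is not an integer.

33/5

Row minima: Left → 2, Center → 6, Right → 5; maximin = 6.
Column maxima: A → 7, B → 9, C → 10; minimax = 7.
6 ≠ 7, so there is no saddle point; optimal play is mixed.
Left is strictly dominated by Center, so the attacker never plays it.
With Left eliminated, C is strictly dominated by A (it gives the attacker strictly more in every remaining row), so the defender never plays it.
On the remaining 2×2 (Center, Right vs A, B):
Let the attacker play Center with probability p. Expected payoff against A: 7p + 5(1−p) = 2p + 5; against B: 6p + 9(1−p) = −3p + 9.
Setting these equal: 2p + 5 = −3p + 9 ⇒ 5p = 4 ⇒ p = 4/5, and the value is (2)·(4/5) + 5 = 33/5.
For the defender: with q = P(A), equating Center's and Right's payoffs gives q + 6 = −4q + 9 ⇒ q = 3/5.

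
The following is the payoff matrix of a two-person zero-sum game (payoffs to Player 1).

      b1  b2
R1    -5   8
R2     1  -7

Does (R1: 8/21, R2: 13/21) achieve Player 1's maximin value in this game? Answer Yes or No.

Against b1 this mix gives (8/21)·(-5) + (13/21)·1 = -9/7.
Against b2 this mix gives (8/21)·8 + (13/21)·(-7) = -9/7.
All of Player 2's active replies (b1, b2) yield -9/7, and no column does worse for Player 1. The mix makes Player 2 indifferent and guarantees -9/7, so it is optimal.

Yes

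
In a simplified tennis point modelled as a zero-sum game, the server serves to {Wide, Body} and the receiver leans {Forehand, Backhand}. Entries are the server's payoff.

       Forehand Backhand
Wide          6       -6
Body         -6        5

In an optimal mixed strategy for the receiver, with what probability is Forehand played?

11/23

Row minima: Wide → -6, Body → -6; maximin = -6.
Column maxima: Forehand → 6, Backhand → 5; minimax = 5.
-6 ≠ 5, so there is no saddle point; optimal play is mixed.
Let the server play Wide with probability p. Expected payoff against Forehand: 6p + (-6)(1−p) = 12p − 6; against Backhand: (-6)p + 5(1−p) = −11p + 5.
Setting these equal: 12p − 6 = −11p + 5 ⇒ 23p = 11 ⇒ p = 11/23, and the value is (12)·(11/23) − 6 = -6/23.
For the receiver: with q = P(Forehand), equating Wide's and Body's payoffs gives 12q − 6 = −11q + 5 ⇒ q = 11/23.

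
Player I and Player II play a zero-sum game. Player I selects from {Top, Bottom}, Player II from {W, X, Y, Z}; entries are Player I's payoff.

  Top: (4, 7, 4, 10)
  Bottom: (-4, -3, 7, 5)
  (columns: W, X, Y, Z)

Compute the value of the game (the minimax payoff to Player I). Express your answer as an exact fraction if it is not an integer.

4

Row minima: Top → 4, Bottom → -4; maximin = 4.
Column maxima: W → 4, X → 7, Y → 7, Z → 10; minimax = 4.
Since maximin = minimax = 4, there is a saddle point and the value is 4.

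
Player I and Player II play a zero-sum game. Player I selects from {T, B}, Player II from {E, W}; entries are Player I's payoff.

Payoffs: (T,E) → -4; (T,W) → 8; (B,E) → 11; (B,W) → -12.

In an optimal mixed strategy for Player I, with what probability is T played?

Row minima: T → -4, B → -12; maximin = -4.
Column maxima: E → 11, W → 8; minimax = 8.
-4 ≠ 8, so there is no saddle point; optimal play is mixed.
Let Player I play T with probability p. Expected payoff against E: (-4)p + 11(1−p) = −15p + 11; against W: 8p + (-12)(1−p) = 20p − 12.
Setting these equal: −15p + 11 = 20p − 12 ⇒ −35p = -23 ⇒ p = 23/35, and the value is (-15)·(23/35) + 11 = 8/7.
For Player II: with q = P(E), equating T's and B's payoffs gives −12q + 8 = 23q − 12 ⇒ q = 4/7.

23/35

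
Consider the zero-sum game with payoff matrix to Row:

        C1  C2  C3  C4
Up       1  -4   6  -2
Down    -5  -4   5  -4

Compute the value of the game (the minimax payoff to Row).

Row minima: Up → -4, Down → -5; maximin = -4.
Column maxima: C1 → 1, C2 → -4, C3 → 6, C4 → -2; minimax = -4.
Since maximin = minimax = -4, there is a saddle point and the value is -4.

-4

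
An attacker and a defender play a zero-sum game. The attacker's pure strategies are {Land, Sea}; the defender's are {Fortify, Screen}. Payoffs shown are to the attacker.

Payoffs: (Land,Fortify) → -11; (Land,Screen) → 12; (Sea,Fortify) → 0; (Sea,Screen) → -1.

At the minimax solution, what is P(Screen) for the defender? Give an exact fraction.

11/24

Row minima: Land → -11, Sea → -1; maximin = -1.
Column maxima: Fortify → 0, Screen → 12; minimax = 0.
-1 ≠ 0, so there is no saddle point; optimal play is mixed.
Let the attacker play Land with probability p. Expected payoff against Fortify: (-11)p + 0(1−p) = −11p; against Screen: 12p + (-1)(1−p) = 13p − 1.
Setting these equal: −11p = 13p − 1 ⇒ −24p = -1 ⇒ p = 1/24, and the value is (-11)·(1/24) = -11/24.
For the defender: with q = P(Fortify), equating Land's and Sea's payoffs gives −23q + 12 = q − 1 ⇒ q = 13/24.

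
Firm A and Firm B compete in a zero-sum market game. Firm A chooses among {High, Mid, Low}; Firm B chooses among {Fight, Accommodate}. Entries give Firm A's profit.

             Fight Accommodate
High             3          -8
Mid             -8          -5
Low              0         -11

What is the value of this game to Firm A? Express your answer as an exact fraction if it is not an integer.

-79/14

Row minima: High → -8, Mid → -8, Low → -11; maximin = -8.
Column maxima: Fight → 3, Accommodate → -5; minimax = -5.
-8 ≠ -5, so there is no saddle point; optimal play is mixed.
Low is strictly dominated by High, so Firm A never plays it.
On the remaining 2×2 (High, Mid vs Fight, Accommodate):
Let Firm A play High with probability p. Expected payoff against Fight: 3p + (-8)(1−p) = 11p − 8; against Accommodate: (-8)p + (-5)(1−p) = −3p − 5.
Setting these equal: 11p − 8 = −3p − 5 ⇒ 14p = 3 ⇒ p = 3/14, and the value is (11)·(3/14) − 8 = -79/14.
For Firm B: with q = P(Fight), equating High's and Mid's payoffs gives 11q − 8 = −3q − 5 ⇒ q = 3/14.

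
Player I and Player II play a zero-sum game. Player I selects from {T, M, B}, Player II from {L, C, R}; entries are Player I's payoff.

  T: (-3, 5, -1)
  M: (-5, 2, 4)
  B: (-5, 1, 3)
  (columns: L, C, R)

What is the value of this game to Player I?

-3

Row minima: T → -3, M → -5, B → -5; maximin = -3.
Column maxima: L → -3, C → 5, R → 4; minimax = -3.
Since maximin = minimax = -3, there is a saddle point and the value is -3.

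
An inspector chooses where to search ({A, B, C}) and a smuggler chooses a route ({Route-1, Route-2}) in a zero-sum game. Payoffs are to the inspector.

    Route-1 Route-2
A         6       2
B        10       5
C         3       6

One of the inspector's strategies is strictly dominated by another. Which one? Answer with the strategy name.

B gives a strictly higher payoff than A against every column: 10 > 6, 5 > 2.
So A is strictly dominated and the inspector never plays it.

A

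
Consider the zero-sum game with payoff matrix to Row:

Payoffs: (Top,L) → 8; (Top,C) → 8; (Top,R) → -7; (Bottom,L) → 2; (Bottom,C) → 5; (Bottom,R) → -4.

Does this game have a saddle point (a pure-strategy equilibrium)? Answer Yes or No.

Yes

Row minima: Top → -7, Bottom → -4; maximin = -4.
Column maxima: L → 8, C → 8, R → -4; minimax = -4.
maximin = minimax = -4, so a saddle point exists.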